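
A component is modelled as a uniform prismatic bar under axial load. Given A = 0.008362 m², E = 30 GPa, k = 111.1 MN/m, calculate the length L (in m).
Model: a uniform prismatic bar under axial load, so k = (A·E) / L.
Solve for L: L = (A·E) / k.
Convert to SI units:
  E = 30 GPa = 3 × 10¹⁰ Pa
  k = 111.1 MN/m = 1.111 × 10⁸ N/m
Substitute:
  L = (0.008362 × (3 × 10¹⁰)) / (1.111 × 10⁸)
  L = 2.258 m
Final answer: L = 2.258 m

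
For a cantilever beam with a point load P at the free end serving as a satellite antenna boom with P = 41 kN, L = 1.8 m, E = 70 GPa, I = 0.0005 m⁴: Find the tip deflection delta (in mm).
Model: a cantilever beam with a point load P at the free end, so delta = (P·L^3) / (3·E·I).
Convert to SI units:
  P = 41 kN = 41000 N
  E = 70 GPa = 7 × 10¹⁰ Pa
Substitute:
  delta = (41000 × 1.8^3) / (3 × (7 × 10¹⁰) × 0.0005)
  delta = 0.002277 m
Convert: delta = 0.002277 m = 2.277 mm
Final answer: delta = 2.277 mm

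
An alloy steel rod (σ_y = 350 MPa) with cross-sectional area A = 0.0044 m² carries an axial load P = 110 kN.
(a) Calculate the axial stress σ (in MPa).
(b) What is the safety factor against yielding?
(a) Axial stress σ = P/A. Convert P = 110 kN = 110000 N.
  σ = 110000 / 0.0044 = 2.5 × 10⁷ Pa = 25 MPa
(b) Safety factor SF = σ_y/σ = 350 / 25 = 14
Final answer: (a) σ = 25 MPa, (b) SF = 14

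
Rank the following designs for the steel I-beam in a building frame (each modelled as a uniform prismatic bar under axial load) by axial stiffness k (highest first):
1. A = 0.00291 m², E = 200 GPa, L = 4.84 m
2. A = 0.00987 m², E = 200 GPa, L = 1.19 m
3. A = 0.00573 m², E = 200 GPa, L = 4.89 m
Model: a uniform prismatic bar under axial load, so k = (A·E) / L (SI units).
  Case 1: k = (0.00291 × (2 × 10¹¹)) / 4.84 = 1.202 × 10⁸ N/m = 120.2 MN/m
  Case 2: k = (0.00987 × (2 × 10¹¹)) / 1.19 = 1.659 × 10⁹ N/m = 1659 MN/m
  Case 3: k = (0.00573 × (2 × 10¹¹)) / 4.89 = 2.344 × 10⁸ N/m = 234.4 MN/m
Ordering: 1659 MN/m (case 2) > 234.4 MN/m (case 3) > 120.2 MN/m (case 1)
Final answer: 2, 3, 1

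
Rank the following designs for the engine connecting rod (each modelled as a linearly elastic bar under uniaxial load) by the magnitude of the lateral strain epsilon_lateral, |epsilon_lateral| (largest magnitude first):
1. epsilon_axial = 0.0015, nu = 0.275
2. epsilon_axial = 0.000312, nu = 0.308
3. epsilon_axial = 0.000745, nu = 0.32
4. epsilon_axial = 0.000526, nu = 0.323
Model: a linearly elastic bar under uniaxial load, so epsilon_lateral = -nu·epsilon_axial (SI units).
  Case 1: epsilon_lateral = -(0.275 × 0.0015) = -0.0004125
  Case 2: epsilon_lateral = -(0.308 × 0.000312) = -9.61 × 10⁻⁵
  Case 3: epsilon_lateral = -(0.32 × 0.000745) = -0.0002384
  Case 4: epsilon_lateral = -(0.323 × 0.000526) = -0.0001699
Ordering by |epsilon_lateral|: 0.0004125 (case 1) > 0.0002384 (case 3) > 0.0001699 (case 4) > 9.61 × 10⁻⁵ (case 2)
Final answer: 1, 3, 4, 2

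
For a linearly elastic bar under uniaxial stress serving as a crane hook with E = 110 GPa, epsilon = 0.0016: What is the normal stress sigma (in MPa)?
Model: a linearly elastic bar under uniaxial stress, so sigma = E·epsilon.
Convert to SI units:
  E = 110 GPa = 1.1 × 10¹¹ Pa
Substitute:
  sigma = (1.1 × 10¹¹) × 0.0016
  sigma = 1.76 × 10⁸ Pa
Convert: sigma = 1.76 × 10⁸ Pa = 176 MPa
Final answer: sigma = 176 MPa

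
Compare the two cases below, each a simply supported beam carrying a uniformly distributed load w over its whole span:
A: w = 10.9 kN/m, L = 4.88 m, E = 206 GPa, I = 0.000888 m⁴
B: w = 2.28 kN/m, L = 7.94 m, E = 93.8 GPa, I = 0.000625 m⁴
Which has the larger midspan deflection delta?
Model: a simply supported beam carrying a uniformly distributed load w over its whole span, so delta = (5·w·L^4) / (384·E·I) (SI units).
  A: delta = (5 × 10900 × 4.88^4) / (384 × (2.06 × 10¹¹) × 0.000888) = 0.00044 m = 0.44 mm
  B: delta = (5 × 2280 × 7.94^4) / (384 × (9.38 × 10¹⁰) × 0.000625) = 0.002013 m = 2.013 mm
2.013 mm > 0.44 mm, so B is larger.
Final answer: B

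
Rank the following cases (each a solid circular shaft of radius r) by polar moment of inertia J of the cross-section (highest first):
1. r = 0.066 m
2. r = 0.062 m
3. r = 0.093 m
Model: a solid circular shaft of radius r, so J = (π·r^4) / 2 (SI units).
  Case 1: J = (π × 0.066^4) / 2 = 2.981 × 10⁻⁵ m⁴
  Case 2: J = (π × 0.062^4) / 2 = 2.321 × 10⁻⁵ m⁴
  Case 3: J = (π × 0.093^4) / 2 = 0.0001175 m⁴
Ordering: 0.0001175 m⁴ (case 3) > 2.981 × 10⁻⁵ m⁴ (case 1) > 2.321 × 10⁻⁵ m⁴ (case 2)
Final answer: 3, 1, 2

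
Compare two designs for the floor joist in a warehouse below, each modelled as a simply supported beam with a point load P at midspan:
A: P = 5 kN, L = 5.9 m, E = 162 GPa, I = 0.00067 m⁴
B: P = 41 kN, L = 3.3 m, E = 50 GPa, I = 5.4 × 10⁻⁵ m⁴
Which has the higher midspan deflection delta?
Model: a simply supported beam with a point load P at midspan, so delta = (P·L^3) / (48·E·I) (SI units).
  A: delta = (5000 × 5.9^3) / (48 × (1.62 × 10¹¹) × 0.00067) = 0.0001971 m = 0.1971 mm
  B: delta = (41000 × 3.3^3) / (48 × (5 × 10¹⁰) × (5.4 × 10⁻⁵)) = 0.01137 m = 11.37 mm
11.37 mm > 0.1971 mm, so B is larger.
Final answer: B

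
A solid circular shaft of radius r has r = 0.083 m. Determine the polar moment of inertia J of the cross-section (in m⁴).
Model: a solid circular shaft of radius r, so J = (π·r^4) / 2.
Substitute:
  J = (π × 0.083^4) / 2
  J = 7.455 × 10⁻⁵ m⁴
Final answer: J = 7.455 × 10⁻⁵ m⁴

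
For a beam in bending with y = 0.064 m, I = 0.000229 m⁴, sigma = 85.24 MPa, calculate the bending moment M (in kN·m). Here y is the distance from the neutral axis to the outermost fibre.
Model: a beam in bending, so sigma = (M·y) / I.
Solve for M: M = (sigma·I) / y.
Convert to SI units:
  sigma = 85.24 MPa = 8.524 × 10⁷ Pa
Substitute:
  M = ((8.524 × 10⁷) × 0.000229) / 0.064
  M = 305000 N·m
Convert: M = 305000 N·m = 305 kN·m
Final answer: M = 305 kN·m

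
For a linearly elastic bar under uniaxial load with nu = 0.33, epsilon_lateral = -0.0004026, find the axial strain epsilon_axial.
Model: a linearly elastic bar under uniaxial load, so epsilon_lateral = -nu·epsilon_axial.
Solve for epsilon_axial: epsilon_axial = -epsilon_lateral / nu.
Substitute:
  epsilon_axial = -(-0.0004026) / 0.33
  epsilon_axial = 0.00122
Final answer: epsilon_axial = 0.00122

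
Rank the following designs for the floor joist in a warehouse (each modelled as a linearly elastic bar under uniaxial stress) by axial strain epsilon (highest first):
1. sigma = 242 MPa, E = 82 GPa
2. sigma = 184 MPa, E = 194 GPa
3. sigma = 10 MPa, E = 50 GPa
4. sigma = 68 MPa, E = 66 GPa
Model: a linearly elastic bar under uniaxial stress, so epsilon = sigma / E (SI units).
  Case 1: epsilon = (2.42 × 10⁸) / (8.2 × 10¹⁰) = 0.002951
  Case 2: epsilon = (1.84 × 10⁸) / (1.94 × 10¹¹) = 0.0009485
  Case 3: epsilon = (1 × 10⁷) / (5 × 10¹⁰) = 0.0002
  Case 4: epsilon = (6.8 × 10⁷) / (6.6 × 10¹⁰) = 0.00103
Ordering: 0.002951 (case 1) > 0.00103 (case 4) > 0.0009485 (case 2) > 0.0002 (case 3)
Final answer: 1, 4, 2, 3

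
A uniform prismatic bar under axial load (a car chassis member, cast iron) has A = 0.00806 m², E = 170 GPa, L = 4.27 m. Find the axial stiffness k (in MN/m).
Model: a uniform prismatic bar under axial load, so k = (A·E) / L.
Convert to SI units:
  E = 170 GPa = 1.7 × 10¹¹ Pa
Substitute:
  k = (0.00806 × (1.7 × 10¹¹)) / 4.27
  k = 3.209 × 10⁸ N/m
Convert: k = 3.209 × 10⁸ N/m = 320.9 MN/m
Final answer: k = 320.9 MN/m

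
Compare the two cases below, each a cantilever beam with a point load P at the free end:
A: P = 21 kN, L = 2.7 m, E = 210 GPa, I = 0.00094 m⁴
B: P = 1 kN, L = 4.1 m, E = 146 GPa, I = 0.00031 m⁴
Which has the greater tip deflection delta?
Model: a cantilever beam with a point load P at the free end, so delta = (P·L^3) / (3·E·I) (SI units).
  A: delta = (21000 × 2.7^3) / (3 × (2.1 × 10¹¹) × 0.00094) = 0.000698 m = 0.698 mm
  B: delta = (1000 × 4.1^3) / (3 × (1.46 × 10¹¹) × 0.00031) = 0.0005076 m = 0.5076 mm
0.698 mm > 0.5076 mm, so A is larger.
Final answer: A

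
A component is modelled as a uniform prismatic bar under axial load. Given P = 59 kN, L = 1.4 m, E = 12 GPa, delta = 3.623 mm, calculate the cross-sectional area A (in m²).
Model: a uniform prismatic bar under axial load, so delta = (P·L) / (A·E).
Solve for A: A = (P·L) / (delta·E).
Convert to SI units:
  P = 59 kN = 59000 N
  E = 12 GPa = 1.2 × 10¹⁰ Pa
  delta = 3.623 mm = 0.003623 m
Substitute:
  A = (59000 × 1.4) / (0.003623 × (1.2 × 10¹⁰))
  A = 0.0019 m²
Final answer: A = 0.0019 m²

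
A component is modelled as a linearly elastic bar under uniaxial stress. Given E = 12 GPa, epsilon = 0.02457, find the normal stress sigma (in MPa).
Model: a linearly elastic bar under uniaxial stress, so epsilon = sigma / E.
Solve for sigma: sigma = epsilon·E.
Convert to SI units:
  E = 12 GPa = 1.2 × 10¹⁰ Pa
Substitute:
  sigma = 0.02457 × (1.2 × 10¹⁰)
  sigma = 2.948 × 10⁸ Pa
Convert: sigma = 2.948 × 10⁸ Pa = 294.8 MPa
Final answer: sigma = 294.8 MPa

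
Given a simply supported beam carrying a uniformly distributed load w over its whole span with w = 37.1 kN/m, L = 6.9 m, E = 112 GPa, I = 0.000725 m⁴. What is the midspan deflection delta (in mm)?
Model: a simply supported beam carrying a uniformly distributed load w over its whole span, so delta = (5·w·L^4) / (384·E·I).
Convert to SI units:
  w = 37.1 kN/m = 37100 N/m
  E = 112 GPa = 1.12 × 10¹¹ Pa
Substitute:
  delta = (5 × 37100 × 6.9^4) / (384 × (1.12 × 10¹¹) × 0.000725)
  delta = 0.01349 m
Convert: delta = 0.01349 m = 13.49 mm
Final answer: delta = 13.49 mm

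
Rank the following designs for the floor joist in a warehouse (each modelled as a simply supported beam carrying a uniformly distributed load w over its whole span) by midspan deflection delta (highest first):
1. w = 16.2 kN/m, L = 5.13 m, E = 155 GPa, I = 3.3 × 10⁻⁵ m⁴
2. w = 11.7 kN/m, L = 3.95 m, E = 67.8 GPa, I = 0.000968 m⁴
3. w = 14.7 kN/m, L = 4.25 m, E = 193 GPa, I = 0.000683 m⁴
Model: a simply supported beam carrying a uniformly distributed load w over its whole span, so delta = (5·w·L^4) / (384·E·I) (SI units).
  Case 1: delta = (5 × 16200 × 5.13^4) / (384 × (1.55 × 10¹¹) × (3.3 × 10⁻⁵)) = 0.02856 m = 28.56 mm
  Case 2: delta = (5 × 11700 × 3.95^4) / (384 × (6.78 × 10¹⁰) × 0.000968) = 0.0005651 m = 0.5651 mm
  Case 3: delta = (5 × 14700 × 4.25^4) / (384 × (1.93 × 10¹¹) × 0.000683) = 0.0004737 m = 0.4737 mm
Ordering: 28.56 mm (case 1) > 0.5651 mm (case 2) > 0.4737 mm (case 3)
Final answer: 1, 2, 3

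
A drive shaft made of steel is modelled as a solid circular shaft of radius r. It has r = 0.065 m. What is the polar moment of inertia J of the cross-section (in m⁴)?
Model: a solid circular shaft of radius r, so J = (π·r^4) / 2.
Substitute:
  J = (π × 0.065^4) / 2
  J = 2.804 × 10⁻⁵ m⁴
Final answer: J = 2.804 × 10⁻⁵ m⁴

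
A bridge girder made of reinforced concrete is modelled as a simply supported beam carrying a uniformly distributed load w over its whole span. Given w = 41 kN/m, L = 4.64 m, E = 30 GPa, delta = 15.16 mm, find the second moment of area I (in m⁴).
Model: a simply supported beam carrying a uniformly distributed load w over its whole span, so delta = (5·w·L^4) / (384·E·I).
Solve for I: I = (5·w·L^4) / (384·delta·E).
Convert to SI units:
  w = 41 kN/m = 41000 N/m
  E = 30 GPa = 3 × 10¹⁰ Pa
  delta = 15.16 mm = 0.01516 m
Substitute:
  I = (5 × 41000 × 4.64^4) / (384 × 0.01516 × (3 × 10¹⁰))
  I = 0.0005441 m⁴
Final answer: I = 0.0005441 m⁴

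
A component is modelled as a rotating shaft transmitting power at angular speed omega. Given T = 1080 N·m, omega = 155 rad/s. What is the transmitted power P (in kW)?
Model: a rotating shaft transmitting power at angular speed omega, so P = T·omega.
Substitute:
  P = 1080 × 155
  P = 167400 W
Convert: P = 167400 W = 167.4 kW
Final answer: P = 167.4 kW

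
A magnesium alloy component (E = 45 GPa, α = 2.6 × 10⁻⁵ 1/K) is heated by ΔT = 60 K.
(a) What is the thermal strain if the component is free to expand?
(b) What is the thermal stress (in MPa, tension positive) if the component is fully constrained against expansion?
(a) Free thermal strain ε_th = α·ΔT = (2.6 × 10⁻⁵) × 60 = 0.00156
(b) Fully constrained, the expansion is suppressed, so σ = -E·α·ΔT. Convert E = 45 GPa = 4.5 × 10¹⁰ Pa.
  σ = -(4.5 × 10¹⁰) × (2.6 × 10⁻⁵) × 60 = -7.02 × 10⁷ Pa = -70.2 MPa (compressive)
Final answer: (a) ε_th = 0.00156, (b) σ = -70.2 MPa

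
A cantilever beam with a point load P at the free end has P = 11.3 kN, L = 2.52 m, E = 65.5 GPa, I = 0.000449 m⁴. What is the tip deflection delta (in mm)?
Model: a cantilever beam with a point load P at the free end, so delta = (P·L^3) / (3·E·I).
Convert to SI units:
  P = 11.3 kN = 11300 N
  E = 65.5 GPa = 6.55 × 10¹⁰ Pa
Substitute:
  delta = (11300 × 2.52^3) / (3 × (6.55 × 10¹⁰) × 0.000449)
  delta = 0.00205 m
Convert: delta = 0.00205 m = 2.05 mm
Final answer: delta = 2.05 mm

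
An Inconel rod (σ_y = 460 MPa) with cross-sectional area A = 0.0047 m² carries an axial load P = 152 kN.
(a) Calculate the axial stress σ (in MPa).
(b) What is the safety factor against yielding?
(a) Axial stress σ = P/A. Convert P = 152 kN = 152000 N.
  σ = 152000 / 0.0047 = 3.234 × 10⁷ Pa = 32.34 MPa
(b) Safety factor SF = σ_y/σ = 460 / 32.34 = 14.22
Final answer: (a) σ = 32.34 MPa, (b) SF = 14.22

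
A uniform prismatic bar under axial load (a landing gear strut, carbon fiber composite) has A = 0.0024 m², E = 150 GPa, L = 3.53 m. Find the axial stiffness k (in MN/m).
Model: a uniform prismatic bar under axial load, so k = (A·E) / L.
Convert to SI units:
  E = 150 GPa = 1.5 × 10¹¹ Pa
Substitute:
  k = (0.0024 × (1.5 × 10¹¹)) / 3.53
  k = 1.02 × 10⁸ N/m
Convert: k = 1.02 × 10⁸ N/m = 102 MN/m
Final answer: k = 102 MN/m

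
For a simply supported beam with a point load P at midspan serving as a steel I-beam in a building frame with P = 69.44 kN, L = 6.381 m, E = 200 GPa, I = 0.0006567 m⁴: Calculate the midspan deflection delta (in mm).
Model: a simply supported beam with a point load P at midspan, so delta = (P·L^3) / (48·E·I).
Convert to SI units:
  P = 69.44 kN = 69440 N
  E = 200 GPa = 2 × 10¹¹ Pa
Substitute:
  delta = (69440 × 6.381^3) / (48 × (2 × 10¹¹) × 0.0006567)
  delta = 0.002862 m
Convert: delta = 0.002862 m = 2.862 mm
Final answer: delta = 2.862 mm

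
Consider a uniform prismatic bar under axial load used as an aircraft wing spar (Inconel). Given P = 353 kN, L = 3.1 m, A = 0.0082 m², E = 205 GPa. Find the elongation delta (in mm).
Model: a uniform prismatic bar under axial load, so delta = (P·L) / (A·E).
Convert to SI units:
  P = 353 kN = 353000 N
  E = 205 GPa = 2.05 × 10¹¹ Pa
Substitute:
  delta = (353000 × 3.1) / (0.0082 × (2.05 × 10¹¹))
  delta = 0.000651 m
Convert: delta = 0.000651 m = 0.651 mm
Final answer: delta = 0.651 mm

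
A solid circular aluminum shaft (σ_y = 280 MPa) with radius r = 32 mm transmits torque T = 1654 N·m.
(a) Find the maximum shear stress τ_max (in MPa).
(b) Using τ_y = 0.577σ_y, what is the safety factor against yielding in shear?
(a) For a solid circular shaft, τ_max = T·r/J with J = π·r^4/2, i.e. τ_max = 2·T / (π·r^3). Convert r = 32 mm = 0.032 m.
  τ_max = (2 × 1654) / (π × 0.032^3) = 3.213 × 10⁷ Pa = 32.13 MPa
(b) τ_y = 0.577 × 280 = 161.56 MPa
  SF = τ_y/τ_max = 161.56 / 32.13 = 5.028
Final answer: (a) τ_max = 32.13 MPa, (b) SF = 5.028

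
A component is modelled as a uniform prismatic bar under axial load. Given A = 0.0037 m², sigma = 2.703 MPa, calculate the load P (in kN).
Model: a uniform prismatic bar under axial load, so sigma = P / A.
Solve for P: P = sigma·A.
Convert to SI units:
  sigma = 2.703 MPa = 2.703 × 10⁶ Pa
Substitute:
  P = (2.703 × 10⁶) × 0.0037
  P = 10000 N
Convert: P = 10000 N = 10 kN
Final answer: P = 10 kN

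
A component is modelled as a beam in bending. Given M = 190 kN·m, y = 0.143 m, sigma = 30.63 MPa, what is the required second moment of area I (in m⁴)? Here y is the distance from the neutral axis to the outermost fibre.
Model: a beam in bending, so sigma = (M·y) / I.
Solve for I: I = (M·y) / sigma.
Convert to SI units:
  M = 190 kN·m = 190000 N·m
  sigma = 30.63 MPa = 3.063 × 10⁷ Pa
Substitute:
  I = (190000 × 0.143) / (3.063 × 10⁷)
  I = 0.000887 m⁴
Final answer: I = 0.000887 m⁴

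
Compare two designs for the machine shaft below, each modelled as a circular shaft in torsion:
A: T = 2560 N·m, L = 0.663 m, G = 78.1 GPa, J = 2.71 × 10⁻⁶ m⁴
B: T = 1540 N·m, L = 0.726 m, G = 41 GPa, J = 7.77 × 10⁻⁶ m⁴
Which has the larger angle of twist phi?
Model: a circular shaft in torsion, so phi = (T·L) / (G·J) (SI units).
  A: phi = (2560 × 0.663) / ((7.81 × 10¹⁰) × (2.71 × 10⁻⁶)) = 0.008019 rad = 0.4595°
  B: phi = (1540 × 0.726) / ((4.1 × 10¹⁰) × (7.77 × 10⁻⁶)) = 0.00351 rad = 0.2011°
0.4595° > 0.2011°, so A is larger.
Final answer: A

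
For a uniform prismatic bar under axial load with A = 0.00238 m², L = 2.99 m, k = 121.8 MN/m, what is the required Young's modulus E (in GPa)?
Model: a uniform prismatic bar under axial load, so k = (A·E) / L.
Solve for E: E = (k·L) / A.
Convert to SI units:
  k = 121.8 MN/m = 1.218 × 10⁸ N/m
Substitute:
  E = ((1.218 × 10⁸) × 2.99) / 0.00238
  E = 1.53 × 10¹¹ Pa
Convert: E = 1.53 × 10¹¹ Pa = 153 GPa
Final answer: E = 153 GPa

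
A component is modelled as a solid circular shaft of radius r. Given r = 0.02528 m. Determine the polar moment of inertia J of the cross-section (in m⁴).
Model: a solid circular shaft of radius r, so J = (π·r^4) / 2.
Substitute:
  J = (π × 0.02528^4) / 2
  J = 6.415 × 10⁻⁷ m⁴
Final answer: J = 6.415 × 10⁻⁷ m⁴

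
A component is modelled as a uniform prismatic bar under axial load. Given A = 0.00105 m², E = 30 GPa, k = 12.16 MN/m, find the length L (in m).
Model: a uniform prismatic bar under axial load, so k = (A·E) / L.
Solve for L: L = (A·E) / k.
Convert to SI units:
  E = 30 GPa = 3 × 10¹⁰ Pa
  k = 12.16 MN/m = 1.216 × 10⁷ N/m
Substitute:
  L = (0.00105 × (3 × 10¹⁰)) / (1.216 × 10⁷)
  L = 2.59 m
Final answer: L = 2.59 m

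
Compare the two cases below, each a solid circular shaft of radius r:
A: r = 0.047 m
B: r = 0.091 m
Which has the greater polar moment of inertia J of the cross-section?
Model: a solid circular shaft of radius r, so J = (π·r^4) / 2 (SI units).
  A: J = (π × 0.047^4) / 2 = 7.665 × 10⁻⁶ m⁴
  B: J = (π × 0.091^4) / 2 = 0.0001077 m⁴
0.0001077 m⁴ > 7.665 × 10⁻⁶ m⁴, so B is larger.
Final answer: B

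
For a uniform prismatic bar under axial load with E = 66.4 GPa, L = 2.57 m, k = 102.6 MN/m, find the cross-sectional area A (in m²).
Model: a uniform prismatic bar under axial load, so k = (A·E) / L.
Solve for A: A = (k·L) / E.
Convert to SI units:
  E = 66.4 GPa = 6.64 × 10¹⁰ Pa
  k = 102.6 MN/m = 1.026 × 10⁸ N/m
Substitute:
  A = ((1.026 × 10⁸) × 2.57) / (6.64 × 10¹⁰)
  A = 0.003971 m²
Final answer: A = 0.003971 m²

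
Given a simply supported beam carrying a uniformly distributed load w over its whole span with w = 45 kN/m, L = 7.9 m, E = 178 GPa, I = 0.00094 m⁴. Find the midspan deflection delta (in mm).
Model: a simply supported beam carrying a uniformly distributed load w over its whole span, so delta = (5·w·L^4) / (384·E·I).
Convert to SI units:
  w = 45 kN/m = 45000 N/m
  E = 178 GPa = 1.78 × 10¹¹ Pa
Substitute:
  delta = (5 × 45000 × 7.9^4) / (384 × (1.78 × 10¹¹) × 0.00094)
  delta = 0.01364 m
Convert: delta = 0.01364 m = 13.64 mm
Final answer: delta = 13.64 mm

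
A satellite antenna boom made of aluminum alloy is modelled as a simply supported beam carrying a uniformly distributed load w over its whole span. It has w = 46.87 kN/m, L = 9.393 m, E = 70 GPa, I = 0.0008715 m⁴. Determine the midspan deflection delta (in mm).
Model: a simply supported beam carrying a uniformly distributed load w over its whole span, so delta = (5·w·L^4) / (384·E·I).
Convert to SI units:
  w = 46.87 kN/m = 46870 N/m
  E = 70 GPa = 7 × 10¹⁰ Pa
Substitute:
  delta = (5 × 46870 × 9.393^4) / (384 × (7 × 10¹⁰) × 0.0008715)
  delta = 0.07787 m
Convert: delta = 0.07787 m = 77.87 mm
Final answer: delta = 77.87 mm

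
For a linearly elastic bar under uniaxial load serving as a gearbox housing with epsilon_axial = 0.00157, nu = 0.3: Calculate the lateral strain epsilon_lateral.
Model: a linearly elastic bar under uniaxial load, so epsilon_lateral = -nu·epsilon_axial.
Substitute:
  epsilon_lateral = -(0.3 × 0.00157)
  epsilon_lateral = -0.000471
Final answer: epsilon_lateral = -0.000471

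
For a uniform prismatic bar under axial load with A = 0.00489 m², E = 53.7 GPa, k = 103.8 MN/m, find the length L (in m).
Model: a uniform prismatic bar under axial load, so k = (A·E) / L.
Solve for L: L = (A·E) / k.
Convert to SI units:
  E = 53.7 GPa = 5.37 × 10¹⁰ Pa
  k = 103.8 MN/m = 1.038 × 10⁸ N/m
Substitute:
  L = (0.00489 × (5.37 × 10¹⁰)) / (1.038 × 10⁸)
  L = 2.53 m
Final answer: L = 2.53 m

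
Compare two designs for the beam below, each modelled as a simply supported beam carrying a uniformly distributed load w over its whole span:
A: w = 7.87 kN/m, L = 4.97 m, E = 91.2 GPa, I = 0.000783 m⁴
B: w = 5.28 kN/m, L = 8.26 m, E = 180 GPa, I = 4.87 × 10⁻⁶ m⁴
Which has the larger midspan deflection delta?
Model: a simply supported beam carrying a uniformly distributed load w over its whole span, so delta = (5·w·L^4) / (384·E·I) (SI units).
  A: delta = (5 × 7870 × 4.97^4) / (384 × (9.12 × 10¹⁰) × 0.000783) = 0.0008756 m = 0.8756 mm
  B: delta = (5 × 5280 × 8.26^4) / (384 × (1.8 × 10¹¹) × (4.87 × 10⁻⁶)) = 0.3651 m = 365.1 mm
365.1 mm > 0.8756 mm, so B is larger.
Final answer: B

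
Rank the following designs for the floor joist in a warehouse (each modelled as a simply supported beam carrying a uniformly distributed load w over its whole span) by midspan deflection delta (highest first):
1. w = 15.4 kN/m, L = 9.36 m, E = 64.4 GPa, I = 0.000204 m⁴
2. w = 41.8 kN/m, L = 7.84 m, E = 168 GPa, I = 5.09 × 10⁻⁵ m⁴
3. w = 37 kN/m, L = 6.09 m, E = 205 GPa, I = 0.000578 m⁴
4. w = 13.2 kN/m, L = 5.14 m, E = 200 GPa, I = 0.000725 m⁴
Model: a simply supported beam carrying a uniformly distributed load w over its whole span, so delta = (5·w·L^4) / (384·E·I) (SI units).
  Case 1: delta = (5 × 15400 × 9.36^4) / (384 × (6.44 × 10¹⁰) × 0.000204) = 0.1172 m = 117.2 mm
  Case 2: delta = (5 × 41800 × 7.84^4) / (384 × (1.68 × 10¹¹) × (5.09 × 10⁻⁵)) = 0.2405 m = 240.5 mm
  Case 3: delta = (5 × 37000 × 6.09^4) / (384 × (2.05 × 10¹¹) × 0.000578) = 0.005593 m = 5.593 mm
  Case 4: delta = (5 × 13200 × 5.14^4) / (384 × (2 × 10¹¹) × 0.000725) = 0.0008274 m = 0.8274 mm
Ordering: 240.5 mm (case 2) > 117.2 mm (case 1) > 5.593 mm (case 3) > 0.8274 mm (case 4)
Final answer: 2, 1, 3, 4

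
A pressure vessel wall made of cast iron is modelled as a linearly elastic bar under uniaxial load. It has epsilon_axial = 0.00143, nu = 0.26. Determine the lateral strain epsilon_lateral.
Model: a linearly elastic bar under uniaxial load, so epsilon_lateral = -nu·epsilon_axial.
Substitute:
  epsilon_lateral = -(0.26 × 0.00143)
  epsilon_lateral = -0.0003718
Final answer: epsilon_lateral = -0.0003718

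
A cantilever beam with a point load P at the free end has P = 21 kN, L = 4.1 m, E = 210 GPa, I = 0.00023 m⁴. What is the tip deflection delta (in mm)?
Model: a cantilever beam with a point load P at the free end, so delta = (P·L^3) / (3·E·I).
Convert to SI units:
  P = 21 kN = 21000 N
  E = 210 GPa = 2.1 × 10¹¹ Pa
Substitute:
  delta = (21000 × 4.1^3) / (3 × (2.1 × 10¹¹) × 0.00023)
  delta = 0.009989 m
Convert: delta = 0.009989 m = 9.989 mm
Final answer: delta = 9.989 mm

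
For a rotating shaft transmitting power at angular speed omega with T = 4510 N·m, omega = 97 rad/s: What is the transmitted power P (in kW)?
Model: a rotating shaft transmitting power at angular speed omega, so P = T·omega.
Substitute:
  P = 4510 × 97
  P = 437500 W
Convert: P = 437500 W = 437.5 kW
Final answer: P = 437.5 kW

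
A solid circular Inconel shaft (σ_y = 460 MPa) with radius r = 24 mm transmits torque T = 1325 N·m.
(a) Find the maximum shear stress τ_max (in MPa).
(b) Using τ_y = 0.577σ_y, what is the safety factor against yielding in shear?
(a) For a solid circular shaft, τ_max = T·r/J with J = π·r^4/2, i.e. τ_max = 2·T / (π·r^3). Convert r = 24 mm = 0.024 m.
  τ_max = (2 × 1325) / (π × 0.024^3) = 6.102 × 10⁷ Pa = 61.02 MPa
(b) τ_y = 0.577 × 460 = 265.42 MPa
  SF = τ_y/τ_max = 265.42 / 61.02 = 4.35
Final answer: (a) τ_max = 61.02 MPa, (b) SF = 4.35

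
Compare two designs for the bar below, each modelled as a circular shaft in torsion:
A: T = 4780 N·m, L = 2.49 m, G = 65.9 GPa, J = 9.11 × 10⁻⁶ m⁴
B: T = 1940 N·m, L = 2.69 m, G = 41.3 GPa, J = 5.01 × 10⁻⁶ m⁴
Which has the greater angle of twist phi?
Model: a circular shaft in torsion, so phi = (T·L) / (G·J) (SI units).
  A: phi = (4780 × 2.49) / ((6.59 × 10¹⁰) × (9.11 × 10⁻⁶)) = 0.01983 rad = 1.136°
  B: phi = (1940 × 2.69) / ((4.13 × 10¹⁰) × (5.01 × 10⁻⁶)) = 0.02522 rad = 1.445°
1.445° > 1.136°, so B is larger.
Final answer: B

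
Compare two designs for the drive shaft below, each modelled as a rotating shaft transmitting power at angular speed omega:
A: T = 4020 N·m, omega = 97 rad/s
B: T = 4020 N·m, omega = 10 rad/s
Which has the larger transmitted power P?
Model: a rotating shaft transmitting power at angular speed omega, so P = T·omega (SI units).
  A: P = 4020 × 97 = 389900 W = 389.9 kW
  B: P = 4020 × 10 = 40200 W = 40.2 kW
389.9 kW > 40.2 kW, so A is larger.
Final answer: A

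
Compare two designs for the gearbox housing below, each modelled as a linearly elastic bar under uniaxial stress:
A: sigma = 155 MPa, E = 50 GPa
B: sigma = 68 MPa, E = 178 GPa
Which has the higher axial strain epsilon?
Model: a linearly elastic bar under uniaxial stress, so epsilon = sigma / E (SI units).
  A: epsilon = (1.55 × 10⁸) / (5 × 10¹⁰) = 0.0031
  B: epsilon = (6.8 × 10⁷) / (1.78 × 10¹¹) = 0.000382
0.0031 > 0.000382, so A is larger.
Final answer: A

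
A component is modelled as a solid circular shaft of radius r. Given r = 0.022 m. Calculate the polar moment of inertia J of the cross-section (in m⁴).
Model: a solid circular shaft of radius r, so J = (π·r^4) / 2.
Substitute:
  J = (π × 0.022^4) / 2
  J = 3.68 × 10⁻⁷ m⁴
Final answer: J = 3.68 × 10⁻⁷ m⁴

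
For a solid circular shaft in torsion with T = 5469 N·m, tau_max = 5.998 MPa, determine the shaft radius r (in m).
Model: a solid circular shaft in torsion, so tau_max = (2·T) / (π·r^3).
Solve for r: r = ((2·T) / (π·tau_max))^(1/3).
Convert to SI units:
  tau_max = 5.998 MPa = 5.998 × 10⁶ Pa
Substitute:
  r = ((2 × 5469) / (π × (5.998 × 10⁶)))^(1/3)
  r = 0.08342 m
Final answer: r = 0.08342 m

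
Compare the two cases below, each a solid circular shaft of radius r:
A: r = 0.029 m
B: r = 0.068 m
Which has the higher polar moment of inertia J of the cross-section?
Model: a solid circular shaft of radius r, so J = (π·r^4) / 2 (SI units).
  A: J = (π × 0.029^4) / 2 = 1.111 × 10⁻⁶ m⁴
  B: J = (π × 0.068^4) / 2 = 3.359 × 10⁻⁵ m⁴
3.359 × 10⁻⁵ m⁴ > 1.111 × 10⁻⁶ m⁴, so B is larger.
Final answer: B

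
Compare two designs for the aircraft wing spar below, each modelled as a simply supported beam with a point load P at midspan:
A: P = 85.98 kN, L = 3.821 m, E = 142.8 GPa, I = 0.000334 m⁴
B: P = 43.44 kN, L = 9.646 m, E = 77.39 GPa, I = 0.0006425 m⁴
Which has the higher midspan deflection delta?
Model: a simply supported beam with a point load P at midspan, so delta = (P·L^3) / (48·E·I) (SI units).
  A: delta = (85980 × 3.821^3) / (48 × (1.428 × 10¹¹) × 0.000334) = 0.002095 m = 2.095 mm
  B: delta = (43440 × 9.646^3) / (48 × (7.739 × 10¹⁰) × 0.0006425) = 0.01634 m = 16.34 mm
16.34 mm > 2.095 mm, so B is larger.
Final answer: B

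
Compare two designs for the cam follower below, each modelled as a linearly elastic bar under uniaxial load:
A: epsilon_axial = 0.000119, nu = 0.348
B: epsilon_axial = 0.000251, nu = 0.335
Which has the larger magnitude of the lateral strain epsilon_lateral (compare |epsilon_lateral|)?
Model: a linearly elastic bar under uniaxial load, so epsilon_lateral = -nu·epsilon_axial (SI units).
  A: epsilon_lateral = -(0.348 × 0.000119) = -4.141 × 10⁻⁵
  B: epsilon_lateral = -(0.335 × 0.000251) = -8.408 × 10⁻⁵
|epsilon_lateral|: A = 4.141 × 10⁻⁵, B = 8.408 × 10⁻⁵, so B is larger in magnitude.
Final answer: B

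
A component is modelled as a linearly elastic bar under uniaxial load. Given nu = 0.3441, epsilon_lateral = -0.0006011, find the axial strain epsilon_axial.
Model: a linearly elastic bar under uniaxial load, so epsilon_lateral = -nu·epsilon_axial.
Solve for epsilon_axial: epsilon_axial = -epsilon_lateral / nu.
Substitute:
  epsilon_axial = -(-0.0006011) / 0.3441
  epsilon_axial = 0.001747
Final answer: epsilon_axial = 0.001747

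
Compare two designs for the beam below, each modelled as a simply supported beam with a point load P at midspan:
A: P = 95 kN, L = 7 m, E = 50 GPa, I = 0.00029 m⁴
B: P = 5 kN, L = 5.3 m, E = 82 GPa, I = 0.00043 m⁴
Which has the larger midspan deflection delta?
Model: a simply supported beam with a point load P at midspan, so delta = (P·L^3) / (48·E·I) (SI units).
  A: delta = (95000 × 7^3) / (48 × (5 × 10¹⁰) × 0.00029) = 0.04682 m = 46.82 mm
  B: delta = (5000 × 5.3^3) / (48 × (8.2 × 10¹⁰) × 0.00043) = 0.0004398 m = 0.4398 mm
46.82 mm > 0.4398 mm, so A is larger.
Final answer: A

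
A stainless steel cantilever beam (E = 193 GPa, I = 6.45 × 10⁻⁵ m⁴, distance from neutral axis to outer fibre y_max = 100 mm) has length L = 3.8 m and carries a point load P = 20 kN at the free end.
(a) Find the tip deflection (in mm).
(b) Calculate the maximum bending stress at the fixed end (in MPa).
(a) Tip deflection of a cantilever with an end point load: δ = P·L^3 / (3·E·I). Convert P = 20 kN = 20000 N, E = 193 GPa = 1.93 × 10¹¹ Pa.
  δ = (20000 × 3.8^3) / (3 × (1.93 × 10¹¹) × (6.45 × 10⁻⁵)) = 0.02939 m = 29.39 mm
(b) Maximum bending moment at the fixed end: M = P·L = 20000 × 3.8 = 76000 N·m. Convert y_max = 100 mm = 0.1 m.
  σ = M·y_max / I = (76000 × 0.1) / (6.45 × 10⁻⁵) = 1.178 × 10⁸ Pa = 117.8 MPa
Final answer: (a) δ = 29.39 mm, (b) σ = 117.8 MPa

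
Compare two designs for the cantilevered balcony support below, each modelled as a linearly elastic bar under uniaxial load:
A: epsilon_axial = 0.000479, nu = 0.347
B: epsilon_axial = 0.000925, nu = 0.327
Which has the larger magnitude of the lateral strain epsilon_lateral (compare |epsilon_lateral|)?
Model: a linearly elastic bar under uniaxial load, so epsilon_lateral = -nu·epsilon_axial (SI units).
  A: epsilon_lateral = -(0.347 × 0.000479) = -0.0001662
  B: epsilon_lateral = -(0.327 × 0.000925) = -0.0003025
|epsilon_lateral|: A = 0.0001662, B = 0.0003025, so B is larger in magnitude.
Final answer: B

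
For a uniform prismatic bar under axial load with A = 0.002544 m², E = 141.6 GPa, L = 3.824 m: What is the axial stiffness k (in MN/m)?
Model: a uniform prismatic bar under axial load, so k = (A·E) / L.
Convert to SI units:
  E = 141.6 GPa = 1.416 × 10¹¹ Pa
Substitute:
  k = (0.002544 × (1.416 × 10¹¹)) / 3.824
  k = 9.42 × 10⁷ N/m
Convert: k = 9.42 × 10⁷ N/m = 94.2 MN/m
Final answer: k = 94.2 MN/m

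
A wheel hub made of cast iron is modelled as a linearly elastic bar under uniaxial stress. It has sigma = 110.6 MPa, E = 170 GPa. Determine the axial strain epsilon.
Model: a linearly elastic bar under uniaxial stress, so epsilon = sigma / E.
Convert to SI units:
  sigma = 110.6 MPa = 1.106 × 10⁸ Pa
  E = 170 GPa = 1.7 × 10¹¹ Pa
Substitute:
  epsilon = (1.106 × 10⁸) / (1.7 × 10¹¹)
  epsilon = 0.0006506
Final answer: epsilon = 0.0006506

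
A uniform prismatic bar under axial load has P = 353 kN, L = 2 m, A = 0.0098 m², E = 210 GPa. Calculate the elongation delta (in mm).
Model: a uniform prismatic bar under axial load, so delta = (P·L) / (A·E).
Convert to SI units:
  P = 353 kN = 353000 N
  E = 210 GPa = 2.1 × 10¹¹ Pa
Substitute:
  delta = (353000 × 2) / (0.0098 × (2.1 × 10¹¹))
  delta = 0.0003431 m
Convert: delta = 0.0003431 m = 0.3431 mm
Final answer: delta = 0.3431 mm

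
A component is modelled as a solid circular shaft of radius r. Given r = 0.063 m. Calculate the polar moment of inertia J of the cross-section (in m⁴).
Model: a solid circular shaft of radius r, so J = (π·r^4) / 2.
Substitute:
  J = (π × 0.063^4) / 2
  J = 2.474 × 10⁻⁵ m⁴
Final answer: J = 2.474 × 10⁻⁵ m⁴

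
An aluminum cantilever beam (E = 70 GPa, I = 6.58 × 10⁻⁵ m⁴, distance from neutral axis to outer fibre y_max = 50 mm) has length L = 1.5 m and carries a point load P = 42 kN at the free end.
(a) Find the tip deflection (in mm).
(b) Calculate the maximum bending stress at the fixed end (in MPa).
(a) Tip deflection of a cantilever with an end point load: δ = P·L^3 / (3·E·I). Convert P = 42 kN = 42000 N, E = 70 GPa = 7 × 10¹⁰ Pa.
  δ = (42000 × 1.5^3) / (3 × (7 × 10¹⁰) × (6.58 × 10⁻⁵)) = 0.01026 m = 10.26 mm
(b) Maximum bending moment at the fixed end: M = P·L = 42000 × 1.5 = 63000 N·m. Convert y_max = 50 mm = 0.05 m.
  σ = M·y_max / I = (63000 × 0.05) / (6.58 × 10⁻⁵) = 4.787 × 10⁷ Pa = 47.87 MPa
Final answer: (a) δ = 10.26 mm, (b) σ = 47.87 MPa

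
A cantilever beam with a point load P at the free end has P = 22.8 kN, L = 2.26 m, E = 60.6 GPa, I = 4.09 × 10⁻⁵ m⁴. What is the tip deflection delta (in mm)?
Model: a cantilever beam with a point load P at the free end, so delta = (P·L^3) / (3·E·I).
Convert to SI units:
  P = 22.8 kN = 22800 N
  E = 60.6 GPa = 6.06 × 10¹⁰ Pa
Substitute:
  delta = (22800 × 2.26^3) / (3 × (6.06 × 10¹⁰) × (4.09 × 10⁻⁵))
  delta = 0.0354 m
Convert: delta = 0.0354 m = 35.4 mm
Final answer: delta = 35.4 mm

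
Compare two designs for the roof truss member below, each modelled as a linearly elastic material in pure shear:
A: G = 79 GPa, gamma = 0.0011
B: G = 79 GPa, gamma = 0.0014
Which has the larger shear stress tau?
Model: a linearly elastic material in pure shear, so tau = G·gamma (SI units).
  A: tau = (7.9 × 10¹⁰) × 0.0011 = 8.69 × 10⁷ Pa = 86.9 MPa
  B: tau = (7.9 × 10¹⁰) × 0.0014 = 1.106 × 10⁸ Pa = 110.6 MPa
110.6 MPa > 86.9 MPa, so B is larger.
Final answer: B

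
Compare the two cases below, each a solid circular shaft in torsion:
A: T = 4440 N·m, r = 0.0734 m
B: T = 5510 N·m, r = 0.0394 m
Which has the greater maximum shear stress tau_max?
Model: a solid circular shaft in torsion, so tau_max = (2·T) / (π·r^3) (SI units).
  A: tau_max = (2 × 4440) / (π × 0.0734^3) = 7.148 × 10⁶ Pa = 7.148 MPa
  B: tau_max = (2 × 5510) / (π × 0.0394^3) = 5.735 × 10⁷ Pa = 57.35 MPa
57.35 MPa > 7.148 MPa, so B is larger.
Final answer: B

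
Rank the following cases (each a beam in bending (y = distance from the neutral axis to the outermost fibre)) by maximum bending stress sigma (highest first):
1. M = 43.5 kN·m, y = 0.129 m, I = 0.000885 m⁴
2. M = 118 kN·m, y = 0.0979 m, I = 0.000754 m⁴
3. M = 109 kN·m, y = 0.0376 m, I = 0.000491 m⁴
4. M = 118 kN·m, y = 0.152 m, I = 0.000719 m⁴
Model: a beam in bending (y = distance from the neutral axis to the outermost fibre), so sigma = (M·y) / I (SI units).
  Case 1: sigma = (43500 × 0.129) / 0.000885 = 6.341 × 10⁶ Pa = 6.341 MPa
  Case 2: sigma = (118000 × 0.0979) / 0.000754 = 1.532 × 10⁷ Pa = 15.32 MPa
  Case 3: sigma = (109000 × 0.0376) / 0.000491 = 8.347 × 10⁶ Pa = 8.347 MPa
  Case 4: sigma = (118000 × 0.152) / 0.000719 = 2.495 × 10⁷ Pa = 24.95 MPa
Ordering: 24.95 MPa (case 4) > 15.32 MPa (case 2) > 8.347 MPa (case 3) > 6.341 MPa (case 1)
Final answer: 4, 2, 3, 1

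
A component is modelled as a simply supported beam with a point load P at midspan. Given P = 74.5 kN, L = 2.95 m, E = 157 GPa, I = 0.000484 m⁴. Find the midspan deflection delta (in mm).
Model: a simply supported beam with a point load P at midspan, so delta = (P·L^3) / (48·E·I).
Convert to SI units:
  P = 74.5 kN = 74500 N
  E = 157 GPa = 1.57 × 10¹¹ Pa
Substitute:
  delta = (74500 × 2.95^3) / (48 × (1.57 × 10¹¹) × 0.000484)
  delta = 0.0005244 m
Convert: delta = 0.0005244 m = 0.5244 mm
Final answer: delta = 0.5244 mm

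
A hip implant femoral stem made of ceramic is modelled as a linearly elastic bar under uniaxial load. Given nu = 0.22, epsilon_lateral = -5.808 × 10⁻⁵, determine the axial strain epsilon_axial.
Model: a linearly elastic bar under uniaxial load, so epsilon_lateral = -nu·epsilon_axial.
Solve for epsilon_axial: epsilon_axial = -epsilon_lateral / nu.
Substitute:
  epsilon_axial = -(-5.808 × 10⁻⁵) / 0.22
  epsilon_axial = 0.000264
Final answer: epsilon_axial = 0.000264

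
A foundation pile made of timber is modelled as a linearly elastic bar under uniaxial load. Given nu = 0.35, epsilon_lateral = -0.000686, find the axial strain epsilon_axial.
Model: a linearly elastic bar under uniaxial load, so epsilon_lateral = -nu·epsilon_axial.
Solve for epsilon_axial: epsilon_axial = -epsilon_lateral / nu.
Substitute:
  epsilon_axial = -(-0.000686) / 0.35
  epsilon_axial = 0.00196
Final answer: epsilon_axial = 0.00196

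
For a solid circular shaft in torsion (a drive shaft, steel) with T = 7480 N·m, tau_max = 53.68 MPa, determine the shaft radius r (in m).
Model: a solid circular shaft in torsion, so tau_max = (2·T) / (π·r^3).
Solve for r: r = ((2·T) / (π·tau_max))^(1/3).
Convert to SI units:
  tau_max = 53.68 MPa = 5.368 × 10⁷ Pa
Substitute:
  r = ((2 × 7480) / (π × (5.368 × 10⁷)))^(1/3)
  r = 0.0446 m
Final answer: r = 0.0446 m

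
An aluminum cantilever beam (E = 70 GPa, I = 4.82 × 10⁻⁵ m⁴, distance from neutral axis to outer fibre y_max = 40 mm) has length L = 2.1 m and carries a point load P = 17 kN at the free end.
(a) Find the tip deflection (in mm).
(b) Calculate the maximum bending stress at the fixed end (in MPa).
(a) Tip deflection of a cantilever with an end point load: δ = P·L^3 / (3·E·I). Convert P = 17 kN = 17000 N, E = 70 GPa = 7 × 10¹⁰ Pa.
  δ = (17000 × 2.1^3) / (3 × (7 × 10¹⁰) × (4.82 × 10⁻⁵)) = 0.01555 m = 15.55 mm
(b) Maximum bending moment at the fixed end: M = P·L = 17000 × 2.1 = 35700 N·m. Convert y_max = 40 mm = 0.04 m.
  σ = M·y_max / I = (35700 × 0.04) / (4.82 × 10⁻⁵) = 2.963 × 10⁷ Pa = 29.63 MPa
Final answer: (a) δ = 15.55 mm, (b) σ = 29.63 MPa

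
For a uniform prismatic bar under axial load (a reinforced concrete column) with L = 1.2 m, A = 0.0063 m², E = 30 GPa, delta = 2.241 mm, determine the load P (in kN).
Model: a uniform prismatic bar under axial load, so delta = (P·L) / (A·E).
Solve for P: P = (delta·A·E) / L.
Convert to SI units:
  E = 30 GPa = 3 × 10¹⁰ Pa
  delta = 2.241 mm = 0.002241 m
Substitute:
  P = (0.002241 × 0.0063 × (3 × 10¹⁰)) / 1.2
  P = 353000 N
Convert: P = 353000 N = 353 kN
Final answer: P = 353 kN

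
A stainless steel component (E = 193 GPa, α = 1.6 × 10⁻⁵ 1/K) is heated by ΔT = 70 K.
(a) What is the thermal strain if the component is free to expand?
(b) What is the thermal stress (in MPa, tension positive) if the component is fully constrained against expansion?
(a) Free thermal strain ε_th = α·ΔT = (1.6 × 10⁻⁵) × 70 = 0.00112
(b) Fully constrained, the expansion is suppressed, so σ = -E·α·ΔT. Convert E = 193 GPa = 1.93 × 10¹¹ Pa.
  σ = -(1.93 × 10¹¹) × (1.6 × 10⁻⁵) × 70 = -2.162 × 10⁸ Pa = -216.2 MPa (compressive)
Final answer: (a) ε_th = 0.00112, (b) σ = -216.2 MPa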